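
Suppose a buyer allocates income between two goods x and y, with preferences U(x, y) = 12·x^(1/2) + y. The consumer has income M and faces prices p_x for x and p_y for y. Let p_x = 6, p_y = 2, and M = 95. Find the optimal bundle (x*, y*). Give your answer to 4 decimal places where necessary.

Utility is quasi-linear in y; the FOC for x is 6/√x = p_x/p_y.
Thus x* = (6·p_y/p_x)² — independent of M — with the rest of income spent on y.
Plugging in: x* = (6·2/6)² = 4, y* = 35.5.

x* = 4, y* = 35.5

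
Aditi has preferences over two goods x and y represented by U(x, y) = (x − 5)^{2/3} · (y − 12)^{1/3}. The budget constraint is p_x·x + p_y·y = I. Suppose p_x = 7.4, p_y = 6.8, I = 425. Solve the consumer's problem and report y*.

y* = 27.0196

Discretionary income = 425 − 5·7.4 − 12·6.8 = 306.4; y* = 12 + 1/3·306.4/6.8 = 27.0196.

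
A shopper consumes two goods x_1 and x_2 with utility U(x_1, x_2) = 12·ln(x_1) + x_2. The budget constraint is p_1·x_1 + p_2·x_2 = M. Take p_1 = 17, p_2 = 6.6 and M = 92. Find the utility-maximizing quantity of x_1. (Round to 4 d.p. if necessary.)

MU_x_1 = 12/x_1, MU_x_2 = 1. Tangency: 12/x_1 = p_1/p_2.
So x_1*(p_1,p_2) = 12·p_2/p_1, independent of income; and x_2* = (M − 12·p_2)/p_2.
At the given prices: x_1* = 12·6.6/17 = 4.6588.

x_1* = 4.6588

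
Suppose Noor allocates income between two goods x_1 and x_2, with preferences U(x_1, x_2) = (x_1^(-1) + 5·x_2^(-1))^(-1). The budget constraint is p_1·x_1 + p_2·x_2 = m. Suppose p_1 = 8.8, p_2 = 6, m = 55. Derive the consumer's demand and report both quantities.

x_1* = 2.1958, x_2* = 5.9462

From the CES first-order condition, (1/5)·(x_2/x_1)^(2) = p_1/p_2.
Solve for the ratio: x_2/x_1 = [5·p_1/p_2]^(0.5).
With the ratio pinned down, the budget gives x_1* = m/(p_1 + p_2·(x_2/x_1)) and x_2* = (x_2/x_1)·x_1*.
Numerically x_2/x_1 = 2.708013, so x_1* = 55/(8.8 + 6·2.708013) = 2.1958 and x_2* = 2.708013·2.1958 = 5.9462.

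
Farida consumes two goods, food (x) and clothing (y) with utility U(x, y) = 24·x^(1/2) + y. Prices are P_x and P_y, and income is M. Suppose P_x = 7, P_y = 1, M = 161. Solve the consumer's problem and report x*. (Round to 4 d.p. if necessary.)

x* = 2.9388

Set MRS = P_x/P_y: 12·x^(−1/2) = P_x/P_y.
Thus x* = (12·P_y/P_x)² — independent of M — with the rest of income spent on y.
Plugging in: x* = (12·1/7)² = 2.9388.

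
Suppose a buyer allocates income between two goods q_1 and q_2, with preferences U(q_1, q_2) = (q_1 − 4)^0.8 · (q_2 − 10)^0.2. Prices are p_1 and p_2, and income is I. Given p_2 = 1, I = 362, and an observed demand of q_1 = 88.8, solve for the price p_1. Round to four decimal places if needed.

This is Cobb-Douglas in (q_1−4, q_2−10): tangency gives 0.8·p_2·(q_2−10) = 0.2·p_1·(q_1−4).
After buying the subsistence bundle (4, 10), a share 0.8 of the remaining income goes to q_1: q_1* = 4 + 0.8·(I − 4p_1 − 10p_2)/p_1.
Set q_1* = 88.8 in the demand function and solve for p_1: p_1 = 3.2.

p_1 = 3.2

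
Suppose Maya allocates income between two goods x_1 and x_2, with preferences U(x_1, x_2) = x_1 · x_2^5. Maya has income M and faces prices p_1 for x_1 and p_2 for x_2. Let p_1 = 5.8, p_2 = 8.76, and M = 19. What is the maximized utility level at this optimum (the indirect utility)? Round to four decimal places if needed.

V = 10.5321

The MRS is (1/5)·x_2/x_1. Set MRS = p_1/p_2.
So p_2·x_2 = 5·p_1·x_1; combined with the budget, a share 1/6 of income goes to x_1.
Demand: x_1*(p_1,p_2,M) = 1/6·M/p_1 and x_2* = 5/6·M/p_2.
At p_1=5.8, p_2=8.76, M=19: x_1* = 1/6·19/5.8 = 0.546, x_2* = 1.8075.
Utility at the optimum: U(0.546, 1.8075) = 10.5321.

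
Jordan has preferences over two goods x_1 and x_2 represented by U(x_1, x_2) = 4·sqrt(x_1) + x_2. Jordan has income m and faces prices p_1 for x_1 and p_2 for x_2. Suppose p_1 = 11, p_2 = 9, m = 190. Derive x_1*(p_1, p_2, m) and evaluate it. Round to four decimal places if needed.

x_1* = 2.6777

MU_x_1 = 2/√x_1, MU_x_2 = 1. Tangency: 2/√x_1 = p_1/p_2.
Solve: √x_1 = 2·p_2/p_1, so x_1*(p_1,p_2) = (2·p_2/p_1)², and x_2* = (m − p_1·x_1*)/p_2.
Plugging in: x_1* = (2·9/11)² = 2.6777.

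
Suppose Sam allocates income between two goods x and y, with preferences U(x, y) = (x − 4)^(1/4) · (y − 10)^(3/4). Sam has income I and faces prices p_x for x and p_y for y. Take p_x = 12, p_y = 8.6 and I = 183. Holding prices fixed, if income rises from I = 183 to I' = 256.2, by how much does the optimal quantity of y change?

Δy* = 6.3837

This is Cobb-Douglas in (x−4, y−10): tangency gives 0.25·p_y·(y−10) = 0.75·p_x·(x−4).
After buying the subsistence bundle (4, 10), a share 0.25 of the remaining income goes to x: x* = 4 + 0.25·(I − 4p_x − 10p_y)/p_x.
Discretionary income = 183 − 4·12 − 10·8.6 = 49; y* = 10 + 0.75·49/8.6 = 14.2733.
At I' = 256.2: y* = 20.657. Change: 20.657 − 14.2733 = 6.3837.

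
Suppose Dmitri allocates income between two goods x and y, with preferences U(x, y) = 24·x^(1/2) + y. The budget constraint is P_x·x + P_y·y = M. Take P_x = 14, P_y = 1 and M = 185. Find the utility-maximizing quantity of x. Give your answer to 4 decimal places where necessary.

x* = 0.7347

Utility is quasi-linear in y; the FOC for x is 12/√x = P_x/P_y.
Thus x* = (12·P_y/P_x)² — independent of M — with the rest of income spent on y.
Plugging in: x* = (12·1/14)² = 0.7347.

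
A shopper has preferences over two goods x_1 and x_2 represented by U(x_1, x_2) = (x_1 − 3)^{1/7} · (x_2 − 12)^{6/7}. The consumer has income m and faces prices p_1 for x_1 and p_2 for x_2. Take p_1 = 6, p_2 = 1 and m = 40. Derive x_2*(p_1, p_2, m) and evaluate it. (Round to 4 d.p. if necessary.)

Let x_1' = x_1−3, x_2' = x_2−12. MRS = (1/6)·x_2'/x_1' = p_1/p_2.
After buying the subsistence bundle (3, 12), a share 1/7 of the remaining income goes to x_1: x_1* = 3 + 1/7·(m − 3p_1 − 12p_2)/p_1.
Discretionary income = 40 − 3·6 − 12·1 = 10; x_2* = 12 + 6/7·10/1 = 20.5714.

x_2* = 20.5714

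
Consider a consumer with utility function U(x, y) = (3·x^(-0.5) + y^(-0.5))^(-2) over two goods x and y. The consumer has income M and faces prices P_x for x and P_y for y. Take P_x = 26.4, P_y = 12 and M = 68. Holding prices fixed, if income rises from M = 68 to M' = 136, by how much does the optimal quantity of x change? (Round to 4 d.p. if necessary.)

Δx* = 1.8806

MU_x ∝ 3·x^(-1.5), MU_y ∝ y^(-1.5), so MRS = 3·(y/x)^(1.5) = P_x/P_y.
Hence y/x = ((1/3)·P_x/P_y)^(1/(1.5)), i.e. raised to the 2/3 power.
Substitute y = (y/x)·x into the budget: x* = M/(P_x + P_y·(y/x)).
Numerically y/x = 0.813207, so x* = 68/(26.4 + 12·0.813207) = 1.8806.
At M' = 136: x* = 3.7612. Change: 3.7612 − 1.8806 = 1.8806.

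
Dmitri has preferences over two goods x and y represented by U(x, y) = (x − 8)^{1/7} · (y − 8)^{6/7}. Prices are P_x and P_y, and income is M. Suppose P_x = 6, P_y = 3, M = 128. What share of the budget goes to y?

Let x' = x−8, y' = y−8. MRS = (1/6)·y'/x' = P_x/P_y.
Substituting into the budget: x* = 8 + 1/7·(M − 8·P_x − 8·P_y)/P_x, and y* = 8 + 6/7·(…)/P_y.
Discretionary income = 128 − 8·6 − 8·3 = 56; x* = 8 + 1/7·56/6 = 9.3333; y* = 8 + 6/7·56/3 = 24.
Expenditure on y: 3·24 = 72; share = 0.5625.

share on y = 0.5625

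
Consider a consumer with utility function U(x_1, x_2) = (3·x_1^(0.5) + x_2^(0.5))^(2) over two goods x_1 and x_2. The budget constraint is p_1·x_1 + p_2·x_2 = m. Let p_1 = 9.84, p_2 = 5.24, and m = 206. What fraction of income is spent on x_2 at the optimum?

share on x_2 = 0.1726

From the CES first-order condition, 3·(x_2/x_1)^(0.5) = p_1/p_2.
Solve for the ratio: x_2/x_1 = [(1/3)·p_1/p_2]^(2).
With the ratio pinned down, the budget gives x_1* = m/(p_1 + p_2·(x_2/x_1)) and x_2* = (x_2/x_1)·x_1*.
Numerically x_2/x_1 = 0.391819, so x_1* = 206/(9.84 + 5.24·0.391819) = 17.3209 and x_2* = 0.391819·17.3209 = 6.7867.
Expenditure on x_2: 5.24·6.7867 = 35.5621; share = 0.1726.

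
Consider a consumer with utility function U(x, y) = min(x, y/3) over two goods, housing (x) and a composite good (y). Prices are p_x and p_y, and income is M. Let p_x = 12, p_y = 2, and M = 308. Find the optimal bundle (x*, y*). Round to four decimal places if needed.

x* = 17.1111, y* = 51.3333

With perfect complements, no substitution: consume in ratio x:y = 1:3.
Budget: p_x·x + p_y·3·x = M, so (p_x + 3·p_y)·x = M.
Demand: x*(p_x,p_y,M) = M/(p_x + 3·p_y), y* = 3·M/(p_x + 3·p_y).
Here 12 + 3·2 = 18, giving x* = 17.1111 and y* = 51.3333.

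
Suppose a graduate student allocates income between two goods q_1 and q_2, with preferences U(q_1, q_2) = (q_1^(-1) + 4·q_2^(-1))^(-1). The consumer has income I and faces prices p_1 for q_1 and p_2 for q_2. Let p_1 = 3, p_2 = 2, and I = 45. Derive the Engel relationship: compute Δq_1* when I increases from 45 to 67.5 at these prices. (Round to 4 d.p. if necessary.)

Numerically q_2/q_1 = 2.44949, so q_1* = 45/(3 + 2·2.44949) = 5.6969.
At I' = 67.5: q_1* = 8.5454. Change: 8.5454 − 5.6969 = 2.8485.

Δq_1* = 2.8485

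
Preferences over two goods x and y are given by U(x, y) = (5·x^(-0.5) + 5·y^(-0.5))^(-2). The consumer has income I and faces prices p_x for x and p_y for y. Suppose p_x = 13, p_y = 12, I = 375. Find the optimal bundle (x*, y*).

x* = 14.6155, y* = 15.4166

MU_x ∝ 5·x^(-1.5), MU_y ∝ 5·y^(-1.5), so MRS = (y/x)^(1.5) = p_x/p_y.
Solve for the ratio: y/x = [p_x/p_y]^(2/3).
Substitute y = (y/x)·x into the budget: x* = I/(p_x + p_y·(y/x)).
Numerically y/x = 1.054811, so x* = 375/(13 + 12·1.054811) = 14.6155 and y* = 1.054811·14.6155 = 15.4166.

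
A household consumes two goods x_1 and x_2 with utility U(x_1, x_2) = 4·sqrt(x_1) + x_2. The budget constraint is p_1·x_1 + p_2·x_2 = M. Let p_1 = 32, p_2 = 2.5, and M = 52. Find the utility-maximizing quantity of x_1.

x_1* = 0.0244

Set MRS = p_1/p_2: 2·x_1^(−1/2) = p_1/p_2.
Solve: √x_1 = 2·p_2/p_1, so x_1*(p_1,p_2) = (2·p_2/p_1)², and x_2* = (M − p_1·x_1*)/p_2.
Plugging in: x_1* = (2·2.5/32)² = 0.0244.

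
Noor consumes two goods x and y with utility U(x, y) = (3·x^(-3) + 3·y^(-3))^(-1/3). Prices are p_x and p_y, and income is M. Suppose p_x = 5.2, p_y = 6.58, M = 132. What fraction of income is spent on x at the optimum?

share on x = 0.456

MRS = MU_x/MU_y = (y/x)^(4). Set equal to p_x/p_y.
Solve for the ratio: y/x = [p_x/p_y]^(0.25).
Substitute y = (y/x)·x into the budget: x* = M/(p_x + p_y·(y/x)).
Numerically y/x = 0.942854, so x* = 132/(5.2 + 6.58·0.942854) = 11.5749 and y* = 0.942854·11.5749 = 10.9134.
Expenditure on x: 5.2·11.5749 = 60.1895; share = 0.456.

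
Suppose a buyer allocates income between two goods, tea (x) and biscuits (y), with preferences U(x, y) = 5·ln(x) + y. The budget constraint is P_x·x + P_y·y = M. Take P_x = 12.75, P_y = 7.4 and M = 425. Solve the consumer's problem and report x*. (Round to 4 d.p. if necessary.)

x* = 2.902

Set MRS = P_x/P_y: (5/x)/1 = P_x/P_y.
So x*(P_x,P_y) = 5·P_y/P_x, independent of income; and y* = (M − 5·P_y)/P_y.
At the given prices: x* = 5·7.4/12.75 = 2.902.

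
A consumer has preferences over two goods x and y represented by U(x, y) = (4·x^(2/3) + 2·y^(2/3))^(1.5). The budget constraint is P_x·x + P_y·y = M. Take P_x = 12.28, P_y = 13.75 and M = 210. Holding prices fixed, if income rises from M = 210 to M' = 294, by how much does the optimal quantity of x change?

Δx* = 6.2202

From the CES first-order condition, 2·(y/x)^(1/3) = P_x/P_y.
Hence y/x = ((1/2)·P_x/P_y)^(1/(1/3)), i.e. raised to the 3 power.
Substitute y = (y/x)·x into the budget: x* = M/(P_x + P_y·(y/x)).
Numerically y/x = 0.089042, so x* = 210/(12.28 + 13.75·0.089042) = 15.5506.
At M' = 294: x* = 21.7708. Change: 21.7708 − 15.5506 = 6.2202.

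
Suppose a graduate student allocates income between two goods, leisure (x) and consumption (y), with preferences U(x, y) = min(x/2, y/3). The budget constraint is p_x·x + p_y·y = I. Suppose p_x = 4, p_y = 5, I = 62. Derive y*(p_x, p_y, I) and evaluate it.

y* = 8.087

With perfect complements, no substitution: consume in ratio x:y = 2:3.
Budget: p_x·x + p_y·(3/2)·x = I, so (2·p_x + 3·p_y)·x = 2·I.
Demand: x*(p_x,p_y,I) = 2·I/(2·p_x + 3·p_y), y* = 3·I/(2·p_x + 3·p_y).
Here 2·4 + 3·5 = 23, giving y* = 8.087.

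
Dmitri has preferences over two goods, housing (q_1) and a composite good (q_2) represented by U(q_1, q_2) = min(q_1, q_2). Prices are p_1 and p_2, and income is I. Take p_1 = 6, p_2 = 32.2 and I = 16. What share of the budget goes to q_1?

With perfect complements, no substitution: consume in ratio q_1:q_2 = 1:1.
Budget: p_1·q_1 + p_2·q_1 = I, so (p_1 + p_2)·q_1 = I.
Demand: q_1*(p_1,p_2,I) = I/(p_1 + p_2), q_2* = I/(p_1 + p_2).
Here 6 + 32.2 = 38.2, giving q_1* = 0.4188 and q_2* = 0.4188.
Expenditure on q_1: 6·0.4188 = 2.5131; share = 0.1571.

share on q_1 = 0.1571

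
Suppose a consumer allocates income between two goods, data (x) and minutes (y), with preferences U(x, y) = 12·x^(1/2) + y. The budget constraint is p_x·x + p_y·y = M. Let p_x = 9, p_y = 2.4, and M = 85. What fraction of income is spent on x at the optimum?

MU_x = 6/√x, MU_y = 1. Tangency: 6/√x = p_x/p_y.
Thus x* = (6·p_y/p_x)² — independent of M — with the rest of income spent on y.
Plugging in: x* = (6·2.4/9)² = 2.56, y* = 25.8167.
Expenditure on x: 9·2.56 = 23.04; share = 0.2711.

share on x = 0.2711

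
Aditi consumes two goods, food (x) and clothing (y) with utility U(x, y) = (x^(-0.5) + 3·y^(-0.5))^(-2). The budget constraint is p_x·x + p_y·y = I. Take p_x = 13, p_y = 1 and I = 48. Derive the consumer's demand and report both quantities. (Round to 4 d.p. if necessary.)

x* = 1.9592, y* = 22.5309

From the CES first-order condition, (1/3)·(y/x)^(1.5) = p_x/p_y.
Hence y/x = (3·p_x/p_y)^(1/(1.5)), i.e. raised to the 2/3 power.
With the ratio pinned down, the budget gives x* = I/(p_x + p_y·(y/x)) and y* = (y/x)·x*.
Numerically y/x = 11.500315, so x* = 48/(13 + 1·11.500315) = 1.9592 and y* = 11.500315·1.9592 = 22.5309.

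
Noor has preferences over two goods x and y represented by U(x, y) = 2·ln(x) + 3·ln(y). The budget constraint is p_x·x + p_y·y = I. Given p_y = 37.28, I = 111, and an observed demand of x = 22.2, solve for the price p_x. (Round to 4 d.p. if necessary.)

Tangency: MRS = (2/3)·y/x = p_x/p_y.
So 2·p_y·y = 3·p_x·x; combined with the budget, a share 0.4 of income goes to x.
Demand: x*(p_x,p_y,I) = 0.4·I/p_x and y* = 0.6·I/p_y.
Set x* = 22.2 in the demand function and solve for p_x: p_x = 2.

p_x = 2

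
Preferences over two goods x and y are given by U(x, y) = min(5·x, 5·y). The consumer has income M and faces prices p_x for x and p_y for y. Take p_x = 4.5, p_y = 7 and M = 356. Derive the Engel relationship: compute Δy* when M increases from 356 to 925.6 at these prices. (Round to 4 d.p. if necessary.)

Δy* = 49.5304

Leontief preferences: the optimum is at the kink where x/5 = y/5, i.e. y = x.
Budget: p_x·x + p_y·x = M, so (5·p_x + 5·p_y)·x = 5·M.
Demand: x*(p_x,p_y,M) = 5·M/(5·p_x + 5·p_y), y* = 5·M/(5·p_x + 5·p_y).
Here 5·4.5 + 5·7 = 57.5, giving y* = 30.9565.
At M' = 925.6: y* = 80.487. Change: 80.487 − 30.9565 = 49.5304.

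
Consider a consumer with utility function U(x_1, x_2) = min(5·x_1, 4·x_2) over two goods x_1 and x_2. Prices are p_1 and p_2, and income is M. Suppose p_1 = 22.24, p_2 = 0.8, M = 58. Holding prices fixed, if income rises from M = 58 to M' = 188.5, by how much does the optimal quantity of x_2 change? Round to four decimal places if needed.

Δx_2* = 7.0191

Demand: x_1*(p_1,p_2,M) = 4·M/(4·p_1 + 5·p_2), x_2* = 5·M/(4·p_1 + 5·p_2).
Here 4·22.24 + 5·0.8 = 92.96, giving x_2* = 3.1196.
At M' = 188.5: x_2* = 10.1388. Change: 10.1388 − 3.1196 = 7.0191.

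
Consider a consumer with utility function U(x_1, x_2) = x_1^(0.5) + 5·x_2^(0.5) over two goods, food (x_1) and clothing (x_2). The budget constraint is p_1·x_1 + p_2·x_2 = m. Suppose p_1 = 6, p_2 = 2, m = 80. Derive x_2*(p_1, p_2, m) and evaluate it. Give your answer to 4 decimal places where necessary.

MRS = MU_x_1/MU_x_2 = (1/5)·(x_2/x_1)^(0.5). Set equal to p_1/p_2.
Hence x_2/x_1 = (5·p_1/p_2)^(1/(0.5)), i.e. raised to the 2 power.
Substitute x_2 = (x_2/x_1)·x_1 into the budget: x_1* = m/(p_1 + p_2·(x_2/x_1)).
Numerically x_2/x_1 = 225, so x_1* = 80/(6 + 2·225) = 0.1754 and x_2* = 225·0.1754 = 39.4737.

x_2* = 39.4737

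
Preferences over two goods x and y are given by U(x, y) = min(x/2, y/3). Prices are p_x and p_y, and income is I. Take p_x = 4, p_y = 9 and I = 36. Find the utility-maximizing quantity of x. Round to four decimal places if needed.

Leontief preferences: the optimum is at the kink where x/2 = y/3, i.e. y = (3/2)·x.
Budget: p_x·x + p_y·(3/2)·x = I, so (2·p_x + 3·p_y)·x = 2·I.
Demand: x*(p_x,p_y,I) = 2·I/(2·p_x + 3·p_y), y* = 3·I/(2·p_x + 3·p_y).
Here 2·4 + 3·9 = 35, giving x* = 2.0571.

x* = 2.0571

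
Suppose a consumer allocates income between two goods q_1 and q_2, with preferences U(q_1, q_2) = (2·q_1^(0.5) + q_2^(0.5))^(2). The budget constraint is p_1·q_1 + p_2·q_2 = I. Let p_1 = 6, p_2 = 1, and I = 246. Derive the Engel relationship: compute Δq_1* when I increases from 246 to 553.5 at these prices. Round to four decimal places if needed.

Δq_1* = 20.5

MU_q_1 ∝ 2·q_1^(-0.5), MU_q_2 ∝ q_2^(-0.5), so MRS = 2·(q_2/q_1)^(0.5) = p_1/p_2.
Hence q_2/q_1 = ((1/2)·p_1/p_2)^(1/(0.5)), i.e. raised to the 2 power.
Substitute q_2 = (q_2/q_1)·q_1 into the budget: q_1* = I/(p_1 + p_2·(q_2/q_1)).
Numerically q_2/q_1 = 9, so q_1* = 246/(6 + 1·9) = 16.4.
At I' = 553.5: q_1* = 36.9. Change: 36.9 − 16.4 = 20.5.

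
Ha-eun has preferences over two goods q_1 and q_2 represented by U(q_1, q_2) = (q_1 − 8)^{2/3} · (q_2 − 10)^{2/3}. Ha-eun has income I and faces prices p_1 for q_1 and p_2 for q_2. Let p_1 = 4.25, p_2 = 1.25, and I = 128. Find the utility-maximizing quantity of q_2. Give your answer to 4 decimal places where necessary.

After buying the subsistence bundle (8, 10), a share 0.5 of the remaining income goes to q_1: q_1* = 8 + 0.5·(I − 8p_1 − 10p_2)/p_1.
Discretionary income = 128 − 8·4.25 − 10·1.25 = 81.5; q_2* = 10 + 0.5·81.5/1.25 = 42.6.

q_2* = 42.6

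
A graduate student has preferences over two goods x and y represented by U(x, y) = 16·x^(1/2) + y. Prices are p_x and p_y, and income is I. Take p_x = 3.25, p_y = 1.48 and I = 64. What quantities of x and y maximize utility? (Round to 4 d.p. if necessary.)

MU_x = 8/√x, MU_y = 1. Tangency: 8/√x = p_x/p_y.
Solve: √x = 8·p_y/p_x, so x*(p_x,p_y) = (8·p_y/p_x)², and y* = (I − p_x·x*)/p_y.
Plugging in: x* = (8·1.48/3.25)² = 13.272, y* = 14.0986.

x* = 13.272, y* = 14.0986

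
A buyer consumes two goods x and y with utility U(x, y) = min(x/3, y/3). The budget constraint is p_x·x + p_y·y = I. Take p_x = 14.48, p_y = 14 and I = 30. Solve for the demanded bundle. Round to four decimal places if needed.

x* = 1.0534, y* = 1.0534

With perfect complements, no substitution: consume in ratio x:y = 3:3.
Budget: p_x·x + p_y·x = I, so (3·p_x + 3·p_y)·x = 3·I.
Demand: x*(p_x,p_y,I) = 3·I/(3·p_x + 3·p_y), y* = 3·I/(3·p_x + 3·p_y).
Here 3·14.48 + 3·14 = 85.44, giving x* = 1.0534 and y* = 1.0534.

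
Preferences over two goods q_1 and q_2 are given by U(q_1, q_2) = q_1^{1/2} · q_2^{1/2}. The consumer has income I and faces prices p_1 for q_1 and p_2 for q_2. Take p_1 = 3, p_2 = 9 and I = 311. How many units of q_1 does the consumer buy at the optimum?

Tangency: MRS = q_2/q_1 = p_1/p_2.
So 0.5·p_2·q_2 = 0.5·p_1·q_1; combined with the budget, a share 0.5 of income goes to q_1.
Demand: q_1*(p_1,p_2,I) = 0.5·I/p_1 and q_2* = 0.5·I/p_2.
At p_1=3, p_2=9, I=311: q_1* = 0.5·311/3 = 51.8333.

q_1* = 51.8333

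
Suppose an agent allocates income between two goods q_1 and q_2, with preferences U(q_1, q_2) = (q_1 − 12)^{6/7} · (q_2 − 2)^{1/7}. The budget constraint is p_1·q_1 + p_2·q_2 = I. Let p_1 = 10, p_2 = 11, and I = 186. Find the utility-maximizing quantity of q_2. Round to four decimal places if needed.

MRS = 6·(q_2−2)/(q_1−12). Tangency with p_1/p_2 gives q_2−2 = (1/6)·(p_1/p_2)·(q_1−12).
Substituting into the budget: q_1* = 12 + 6/7·(I − 12·p_1 − 2·p_2)/p_1, and q_2* = 2 + 1/7·(…)/p_2.
Discretionary income = 186 − 12·10 − 2·11 = 44; q_2* = 2 + 1/7·44/11 = 2.5714.

q_2* = 2.5714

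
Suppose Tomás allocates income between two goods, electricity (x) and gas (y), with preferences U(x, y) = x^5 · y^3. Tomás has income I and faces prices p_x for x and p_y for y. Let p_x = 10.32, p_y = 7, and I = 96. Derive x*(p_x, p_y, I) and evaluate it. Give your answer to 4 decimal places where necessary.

x* = 5.814

Tangency: MRS = (5/3)·y/x = p_x/p_y.
Rearranging, p_y·y = (3/5)·p_x·x. Substituting into the budget gives p_x·x·(1 + (3/5)) = I.
Demand: x*(p_x,p_y,I) = 0.625·I/p_x and y* = 0.375·I/p_y.
At p_x=10.32, p_y=7, I=96: x* = 0.625·96/10.32 = 5.814.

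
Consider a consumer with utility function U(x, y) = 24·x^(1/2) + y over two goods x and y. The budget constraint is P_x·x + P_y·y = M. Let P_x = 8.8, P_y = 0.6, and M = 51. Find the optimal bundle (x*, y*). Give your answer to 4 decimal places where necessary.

MU_x = 12/√x, MU_y = 1. Tangency: 12/√x = P_x/P_y.
Thus x* = (12·P_y/P_x)² — independent of M — with the rest of income spent on y.
Plugging in: x* = (12·0.6/8.8)² = 0.6694, y* = 75.1818.

x* = 0.6694, y* = 75.1818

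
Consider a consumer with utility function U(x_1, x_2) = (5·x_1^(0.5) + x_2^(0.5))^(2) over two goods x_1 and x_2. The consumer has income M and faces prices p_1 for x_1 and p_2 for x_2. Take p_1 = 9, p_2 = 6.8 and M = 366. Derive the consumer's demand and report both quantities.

x_1* = 38.622, x_2* = 2.7062

MRS = MU_x_1/MU_x_2 = 5·(x_2/x_1)^(0.5). Set equal to p_1/p_2.
Solve for the ratio: x_2/x_1 = [(1/5)·p_1/p_2]^(2).
Substitute x_2 = (x_2/x_1)·x_1 into the budget: x_1* = M/(p_1 + p_2·(x_2/x_1)).
Numerically x_2/x_1 = 0.070069, so x_1* = 366/(9 + 6.8·0.070069) = 38.622 and x_2* = 0.070069·38.622 = 2.7062.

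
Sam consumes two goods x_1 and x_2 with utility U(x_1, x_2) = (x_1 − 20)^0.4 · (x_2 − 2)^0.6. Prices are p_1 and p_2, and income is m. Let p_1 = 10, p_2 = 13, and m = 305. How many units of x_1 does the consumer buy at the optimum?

x_1* = 23.16

Substituting into the budget: x_1* = 20 + 0.4·(m − 20·p_1 − 2·p_2)/p_1, and x_2* = 2 + 0.6·(…)/p_2.
Discretionary income = 305 − 20·10 − 2·13 = 79; x_1* = 20 + 0.4·79/10 = 23.16.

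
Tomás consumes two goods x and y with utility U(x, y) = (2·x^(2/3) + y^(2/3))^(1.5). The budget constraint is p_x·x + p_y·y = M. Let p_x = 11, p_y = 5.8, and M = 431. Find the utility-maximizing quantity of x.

x* = 27.0291

Substitute y = (y/x)·x into the budget: x* = M/(p_x + p_y·(y/x)).
Numerically y/x = 0.852715, so x* = 431/(11 + 5.8·0.852715) = 27.0291.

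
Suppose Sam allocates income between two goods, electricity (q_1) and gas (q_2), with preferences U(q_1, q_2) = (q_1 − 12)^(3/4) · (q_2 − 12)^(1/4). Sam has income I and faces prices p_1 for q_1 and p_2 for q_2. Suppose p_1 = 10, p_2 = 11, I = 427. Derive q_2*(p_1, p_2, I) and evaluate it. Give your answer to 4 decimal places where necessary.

q_2* = 15.9773

Let q_1' = q_1−12, q_2' = q_2−12. MRS = 3·q_2'/q_1' = p_1/p_2.
Substituting into the budget: q_1* = 12 + 0.75·(I − 12·p_1 − 12·p_2)/p_1, and q_2* = 12 + 0.25·(…)/p_2.
Discretionary income = 427 − 12·10 − 12·11 = 175; q_2* = 12 + 0.25·175/11 = 15.9773.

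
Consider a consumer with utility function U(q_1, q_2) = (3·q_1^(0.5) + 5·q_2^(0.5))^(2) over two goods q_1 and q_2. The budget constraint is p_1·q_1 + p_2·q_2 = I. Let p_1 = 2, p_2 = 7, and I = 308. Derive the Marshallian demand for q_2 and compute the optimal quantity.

MRS = MU_q_1/MU_q_2 = (3/5)·(q_2/q_1)^(0.5). Set equal to p_1/p_2.
Hence q_2/q_1 = ((5/3)·p_1/p_2)^(1/(0.5)), i.e. raised to the 2 power.
With the ratio pinned down, the budget gives q_1* = I/(p_1 + p_2·(q_2/q_1)) and q_2* = (q_2/q_1)·q_1*.
Numerically q_2/q_1 = 0.226757, so q_1* = 308/(2 + 7·0.226757) = 85.8584 and q_2* = 0.226757·85.8584 = 19.469.

q_2* = 19.469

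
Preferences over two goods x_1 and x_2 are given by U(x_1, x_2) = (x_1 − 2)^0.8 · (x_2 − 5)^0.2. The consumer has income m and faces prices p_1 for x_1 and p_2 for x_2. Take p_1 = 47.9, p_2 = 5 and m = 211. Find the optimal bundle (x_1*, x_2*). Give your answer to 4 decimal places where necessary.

x_1* = 3.5065, x_2* = 8.608

Let x_1' = x_1−2, x_2' = x_2−5. MRS = 4·x_2'/x_1' = p_1/p_2.
After buying the subsistence bundle (2, 5), a share 0.8 of the remaining income goes to x_1: x_1* = 2 + 0.8·(m − 2p_1 − 5p_2)/p_1.
Discretionary income = 211 − 2·47.9 − 5·5 = 90.2; x_1* = 2 + 0.8·90.2/47.9 = 3.5065; x_2* = 5 + 0.2·90.2/5 = 8.608.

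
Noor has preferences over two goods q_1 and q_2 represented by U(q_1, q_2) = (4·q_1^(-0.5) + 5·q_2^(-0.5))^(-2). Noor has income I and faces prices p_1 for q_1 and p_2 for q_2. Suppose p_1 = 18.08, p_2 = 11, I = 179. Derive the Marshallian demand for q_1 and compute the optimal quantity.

q_1* = 4.992

From the CES first-order condition, (4/5)·(q_2/q_1)^(1.5) = p_1/p_2.
Hence q_2/q_1 = ((5/4)·p_1/p_2)^(1/(1.5)), i.e. raised to the 2/3 power.
Substitute q_2 = (q_2/q_1)·q_1 into the budget: q_1* = I/(p_1 + p_2·(q_2/q_1)).
Numerically q_2/q_1 = 1.616133, so q_1* = 179/(18.08 + 11·1.616133) = 4.992.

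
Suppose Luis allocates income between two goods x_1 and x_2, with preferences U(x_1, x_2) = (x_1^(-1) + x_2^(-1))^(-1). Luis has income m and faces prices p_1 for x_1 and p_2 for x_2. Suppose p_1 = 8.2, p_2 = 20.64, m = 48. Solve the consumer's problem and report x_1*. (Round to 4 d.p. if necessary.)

MU_x_1 ∝ x_1^(-2), MU_x_2 ∝ x_2^(-2), so MRS = (x_2/x_1)^(2) = p_1/p_2.
Hence x_2/x_1 = (p_1/p_2)^(1/(2)), i.e. raised to the 0.5 power.
Substitute x_2 = (x_2/x_1)·x_1 into the budget: x_1* = m/(p_1 + p_2·(x_2/x_1)).
Numerically x_2/x_1 = 0.630307, so x_1* = 48/(8.2 + 20.64·0.630307) = 2.2631.

x_1* = 2.2631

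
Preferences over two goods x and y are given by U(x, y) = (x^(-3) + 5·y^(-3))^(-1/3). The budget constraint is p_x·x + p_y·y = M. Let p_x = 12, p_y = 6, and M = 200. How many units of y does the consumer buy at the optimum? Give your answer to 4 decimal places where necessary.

y* = 15.6886

Substitute y = (y/x)·x into the budget: x* = M/(p_x + p_y·(y/x)).
Numerically y/x = 1.778279, so x* = 200/(12 + 6·1.778279) = 8.8224 and y* = 1.778279·8.8224 = 15.6886.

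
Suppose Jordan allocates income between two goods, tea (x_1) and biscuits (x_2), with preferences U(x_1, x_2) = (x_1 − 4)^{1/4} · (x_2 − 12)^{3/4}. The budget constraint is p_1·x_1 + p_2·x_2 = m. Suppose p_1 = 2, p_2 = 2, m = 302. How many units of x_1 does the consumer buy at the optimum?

MRS = (1/3)·(x_2−12)/(x_1−4). Tangency with p_1/p_2 gives x_2−12 = 3·(p_1/p_2)·(x_1−4).
After buying the subsistence bundle (4, 12), a share 0.25 of the remaining income goes to x_1: x_1* = 4 + 0.25·(m − 4p_1 − 12p_2)/p_1.
Discretionary income = 302 − 4·2 − 12·2 = 270; x_1* = 4 + 0.25·270/2 = 37.75.

x_1* = 37.75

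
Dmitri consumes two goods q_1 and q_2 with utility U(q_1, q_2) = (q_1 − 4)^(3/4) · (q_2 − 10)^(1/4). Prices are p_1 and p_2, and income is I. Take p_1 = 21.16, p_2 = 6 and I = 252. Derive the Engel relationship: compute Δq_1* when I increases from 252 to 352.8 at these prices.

Let q_1' = q_1−4, q_2' = q_2−10. MRS = 3·q_2'/q_1' = p_1/p_2.
After buying the subsistence bundle (4, 10), a share 0.75 of the remaining income goes to q_1: q_1* = 4 + 0.75·(I − 4p_1 − 10p_2)/p_1.
Discretionary income = 252 − 4·21.16 − 10·6 = 107.36; q_1* = 4 + 0.75·107.36/21.16 = 7.8053.
At I' = 352.8: q_1* = 11.3781. Change: 11.3781 − 7.8053 = 3.5728.

Δq_1* = 3.5728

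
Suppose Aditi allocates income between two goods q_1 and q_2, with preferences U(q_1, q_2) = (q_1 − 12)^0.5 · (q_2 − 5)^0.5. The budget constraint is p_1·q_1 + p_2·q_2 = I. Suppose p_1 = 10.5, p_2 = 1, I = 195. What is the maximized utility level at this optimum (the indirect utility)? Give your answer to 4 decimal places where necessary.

V = 9.8754

Substituting into the budget: q_1* = 12 + 0.5·(I − 12·p_1 − 5·p_2)/p_1, and q_2* = 5 + 0.5·(…)/p_2.
Discretionary income = 195 − 12·10.5 − 5·1 = 64; q_1* = 12 + 0.5·64/10.5 = 15.0476; q_2* = 5 + 0.5·64/1 = 37.
Utility at the optimum: U(15.0476, 37) = 9.8754.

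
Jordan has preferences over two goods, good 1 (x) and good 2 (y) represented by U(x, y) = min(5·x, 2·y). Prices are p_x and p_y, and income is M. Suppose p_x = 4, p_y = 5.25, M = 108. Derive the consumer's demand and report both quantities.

With perfect complements, no substitution: consume in ratio x:y = 2:5.
Budget: p_x·x + p_y·(5/2)·x = M, so (2·p_x + 5·p_y)·x = 2·M.
Demand: x*(p_x,p_y,M) = 2·M/(2·p_x + 5·p_y), y* = 5·M/(2·p_x + 5·p_y).
Here 2·4 + 5·5.25 = 34.25, giving x* = 6.3066 and y* = 15.7664.

x* = 6.3066, y* = 15.7664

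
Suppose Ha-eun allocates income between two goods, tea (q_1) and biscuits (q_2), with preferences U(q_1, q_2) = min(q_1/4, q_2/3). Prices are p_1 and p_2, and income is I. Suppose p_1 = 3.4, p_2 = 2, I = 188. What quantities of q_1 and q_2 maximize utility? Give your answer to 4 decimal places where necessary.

q_1* = 38.3673, q_2* = 28.7755

Leontief preferences: the optimum is at the kink where q_1/4 = q_2/3, i.e. q_2 = (3/4)·q_1.
Budget: p_1·q_1 + p_2·(3/4)·q_1 = I, so (4·p_1 + 3·p_2)·q_1 = 4·I.
Demand: q_1*(p_1,p_2,I) = 4·I/(4·p_1 + 3·p_2), q_2* = 3·I/(4·p_1 + 3·p_2).
Here 4·3.4 + 3·2 = 19.6, giving q_1* = 38.3673 and q_2* = 28.7755.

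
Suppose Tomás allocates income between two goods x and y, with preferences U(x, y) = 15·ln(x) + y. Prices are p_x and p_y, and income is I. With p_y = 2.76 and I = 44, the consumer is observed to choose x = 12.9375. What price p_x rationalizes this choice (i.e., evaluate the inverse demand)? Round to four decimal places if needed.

MU_x = 15/x, MU_y = 1. Tangency: 15/x = p_x/p_y.
So x*(p_x,p_y) = 15·p_y/p_x, independent of income; and y* = (I − 15·p_y)/p_y.
Set x* = 12.9375 in the demand function and solve for p_x: p_x = 3.2.

p_x = 3.2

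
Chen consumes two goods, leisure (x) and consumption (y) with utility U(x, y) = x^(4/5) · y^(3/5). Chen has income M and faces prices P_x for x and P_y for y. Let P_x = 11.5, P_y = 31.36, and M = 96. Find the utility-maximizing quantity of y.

Tangency: MRS = (4/3)·y/x = P_x/P_y.
Rearranging, P_y·y = (3/4)·P_x·x. Substituting into the budget gives P_x·x·(1 + (3/4)) = M.
Demand: x*(P_x,P_y,M) = 4/7·M/P_x and y* = 3/7·M/P_y.
At P_x=11.5, P_y=31.36, M=96: y* = 3/7·96/31.36 = 1.312.

y* = 1.312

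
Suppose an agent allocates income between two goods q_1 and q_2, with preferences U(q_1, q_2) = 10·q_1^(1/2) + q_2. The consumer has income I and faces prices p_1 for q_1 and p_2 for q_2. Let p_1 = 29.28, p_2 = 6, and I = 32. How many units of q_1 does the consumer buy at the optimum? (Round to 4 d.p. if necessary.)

q_1* = 1.0498

MU_q_1 = 5/√q_1, MU_q_2 = 1. Tangency: 5/√q_1 = p_1/p_2.
Solve: √q_1 = 5·p_2/p_1, so q_1*(p_1,p_2) = (5·p_2/p_1)², and q_2* = (I − p_1·q_1*)/p_2.
Plugging in: q_1* = (5·6/29.28)² = 1.0498.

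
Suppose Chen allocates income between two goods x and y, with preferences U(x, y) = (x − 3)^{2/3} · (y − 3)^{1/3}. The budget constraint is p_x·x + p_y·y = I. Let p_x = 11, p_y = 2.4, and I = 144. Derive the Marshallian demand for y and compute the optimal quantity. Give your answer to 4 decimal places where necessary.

Let x' = x−3, y' = y−3. MRS = 2·y'/x' = p_x/p_y.
After buying the subsistence bundle (3, 3), a share 2/3 of the remaining income goes to x: x* = 3 + 2/3·(I − 3p_x − 3p_y)/p_x.
Discretionary income = 144 − 3·11 − 3·2.4 = 103.8; y* = 3 + 1/3·103.8/2.4 = 17.4167.

y* = 17.4167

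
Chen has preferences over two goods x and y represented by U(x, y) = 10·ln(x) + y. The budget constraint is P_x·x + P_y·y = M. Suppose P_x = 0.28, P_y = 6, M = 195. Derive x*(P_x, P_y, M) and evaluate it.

x* = 214.2857

So x*(P_x,P_y) = 10·P_y/P_x, independent of income; and y* = (M − 10·P_y)/P_y.
At the given prices: x* = 10·6/0.28 = 214.2857.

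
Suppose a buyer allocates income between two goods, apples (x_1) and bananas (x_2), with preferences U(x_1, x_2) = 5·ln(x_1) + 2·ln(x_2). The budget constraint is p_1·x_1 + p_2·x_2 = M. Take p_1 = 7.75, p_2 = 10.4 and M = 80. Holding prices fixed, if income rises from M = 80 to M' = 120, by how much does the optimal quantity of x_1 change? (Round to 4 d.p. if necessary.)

Δx_1* = 3.6866

Tangency: MRS = (5/2)·x_2/x_1 = p_1/p_2.
So 5·p_2·x_2 = 2·p_1·x_1; combined with the budget, a share 5/7 of income goes to x_1.
Demand: x_1*(p_1,p_2,M) = 5/7·M/p_1 and x_2* = 2/7·M/p_2.
At p_1=7.75, p_2=10.4, M=80: x_1* = 5/7·80/7.75 = 7.3733.
At M' = 120: x_1* = 11.0599. Change: 11.0599 − 7.3733 = 3.6866.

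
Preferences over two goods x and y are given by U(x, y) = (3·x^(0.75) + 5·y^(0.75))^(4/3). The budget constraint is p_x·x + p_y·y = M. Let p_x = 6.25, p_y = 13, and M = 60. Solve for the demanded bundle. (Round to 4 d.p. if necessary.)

From the CES first-order condition, (3/5)·(y/x)^(0.25) = p_x/p_y.
Hence y/x = ((5/3)·p_x/p_y)^(1/(0.25)), i.e. raised to the 4 power.
With the ratio pinned down, the budget gives x* = M/(p_x + p_y·(y/x)) and y* = (y/x)·x*.
Numerically y/x = 0.412232, so x* = 60/(6.25 + 13·0.412232) = 5.1684 and y* = 0.412232·5.1684 = 2.1306.

x* = 5.1684, y* = 2.1306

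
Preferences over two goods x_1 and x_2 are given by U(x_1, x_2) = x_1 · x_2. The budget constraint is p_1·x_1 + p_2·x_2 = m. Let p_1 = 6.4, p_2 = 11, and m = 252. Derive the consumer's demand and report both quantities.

Demand: x_1*(p_1,p_2,m) = 0.5·m/p_1 and x_2* = 0.5·m/p_2.
At p_1=6.4, p_2=11, m=252: x_1* = 0.5·252/6.4 = 19.6875, x_2* = 11.4545.

x_1* = 19.6875, x_2* = 11.4545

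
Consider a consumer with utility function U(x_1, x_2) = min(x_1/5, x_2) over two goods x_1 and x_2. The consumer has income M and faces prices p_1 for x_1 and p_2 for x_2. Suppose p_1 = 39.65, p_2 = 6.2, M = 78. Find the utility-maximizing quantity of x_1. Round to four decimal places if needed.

With perfect complements, no substitution: consume in ratio x_1:x_2 = 5:1.
Budget: p_1·x_1 + p_2·(1/5)·x_1 = M, so (5·p_1 + p_2)·x_1 = 5·M.
Demand: x_1*(p_1,p_2,M) = 5·M/(5·p_1 + p_2), x_2* = M/(5·p_1 + p_2).
Here 5·39.65 + 6.2 = 204.45, giving x_1* = 1.9076.

x_1* = 1.9076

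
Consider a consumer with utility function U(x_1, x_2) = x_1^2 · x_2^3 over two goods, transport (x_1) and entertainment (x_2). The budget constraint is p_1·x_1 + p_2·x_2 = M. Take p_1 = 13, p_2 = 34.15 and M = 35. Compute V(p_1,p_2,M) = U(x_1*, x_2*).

V = 0.2697

MU_x_1/MU_x_2 = (2·x_2)/(3·x_1); tangency sets this equal to p_1/p_2.
Rearranging, p_2·x_2 = (3/2)·p_1·x_1. Substituting into the budget gives p_1·x_1·(1 + (3/2)) = M.
Demand: x_1*(p_1,p_2,M) = 0.4·M/p_1 and x_2* = 0.6·M/p_2.
At p_1=13, p_2=34.15, M=35: x_1* = 0.4·35/13 = 1.0769, x_2* = 0.6149.
Utility at the optimum: U(1.0769, 0.6149) = 0.2697.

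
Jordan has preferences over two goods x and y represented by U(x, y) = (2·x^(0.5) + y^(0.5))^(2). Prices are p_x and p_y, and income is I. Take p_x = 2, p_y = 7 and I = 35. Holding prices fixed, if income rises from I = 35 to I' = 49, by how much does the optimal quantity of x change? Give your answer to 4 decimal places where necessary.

From the CES first-order condition, 2·(y/x)^(0.5) = p_x/p_y.
Solve for the ratio: y/x = [(1/2)·p_x/p_y]^(2).
With the ratio pinned down, the budget gives x* = I/(p_x + p_y·(y/x)) and y* = (y/x)·x*.
Numerically y/x = 0.020408, so x* = 35/(2 + 7·0.020408) = 16.3333.
At I' = 49: x* = 22.8667. Change: 22.8667 − 16.3333 = 6.5333.

Δx* = 6.5333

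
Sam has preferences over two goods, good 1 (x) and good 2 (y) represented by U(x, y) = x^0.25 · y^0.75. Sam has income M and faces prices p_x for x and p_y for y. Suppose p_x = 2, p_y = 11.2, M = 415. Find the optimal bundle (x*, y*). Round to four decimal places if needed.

Tangency: MRS = (1/3)·y/x = p_x/p_y.
So 0.25·p_y·y = 0.75·p_x·x; combined with the budget, a share 0.25 of income goes to x.
Demand: x*(p_x,p_y,M) = 0.25·M/p_x and y* = 0.75·M/p_y.
At p_x=2, p_y=11.2, M=415: x* = 0.25·415/2 = 51.875, y* = 27.7902.

x* = 51.875, y* = 27.7902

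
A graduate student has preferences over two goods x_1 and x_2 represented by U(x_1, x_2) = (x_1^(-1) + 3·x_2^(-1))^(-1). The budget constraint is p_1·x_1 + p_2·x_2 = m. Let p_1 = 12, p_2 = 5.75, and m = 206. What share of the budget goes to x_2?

share on x_2 = 0.5452

MRS = MU_x_1/MU_x_2 = (1/3)·(x_2/x_1)^(2). Set equal to p_1/p_2.
Solve for the ratio: x_2/x_1 = [3·p_1/p_2]^(0.5).
With the ratio pinned down, the budget gives x_1* = m/(p_1 + p_2·(x_2/x_1)) and x_2* = (x_2/x_1)·x_1*.
Numerically x_2/x_1 = 2.502173, so x_1* = 206/(12 + 5.75·2.502173) = 7.8067 and x_2* = 2.502173·7.8067 = 19.5338.
Expenditure on x_2: 5.75·19.5338 = 112.3193; share = 0.5452.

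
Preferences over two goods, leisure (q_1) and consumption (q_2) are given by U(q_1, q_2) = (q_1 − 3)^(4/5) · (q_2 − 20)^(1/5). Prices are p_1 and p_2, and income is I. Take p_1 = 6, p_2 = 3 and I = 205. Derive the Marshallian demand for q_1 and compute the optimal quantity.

q_1* = 19.9333

Let q_1' = q_1−3, q_2' = q_2−20. MRS = 4·q_2'/q_1' = p_1/p_2.
After buying the subsistence bundle (3, 20), a share 0.8 of the remaining income goes to q_1: q_1* = 3 + 0.8·(I − 3p_1 − 20p_2)/p_1.
Discretionary income = 205 − 3·6 − 20·3 = 127; q_1* = 3 + 0.8·127/6 = 19.9333.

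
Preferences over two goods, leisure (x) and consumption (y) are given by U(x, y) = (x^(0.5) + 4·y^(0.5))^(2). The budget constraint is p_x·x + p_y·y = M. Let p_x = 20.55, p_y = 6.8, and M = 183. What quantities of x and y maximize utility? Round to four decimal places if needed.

MRS = MU_x/MU_y = (1/4)·(y/x)^(0.5). Set equal to p_x/p_y.
Hence y/x = (4·p_x/p_y)^(1/(0.5)), i.e. raised to the 2 power.
With the ratio pinned down, the budget gives x* = M/(p_x + p_y·(y/x)) and y* = (y/x)·x*.
Numerically y/x = 146.125433, so x* = 183/(20.55 + 6.8·146.125433) = 0.1804 and y* = 146.125433·0.1804 = 26.3665.

x* = 0.1804, y* = 26.3665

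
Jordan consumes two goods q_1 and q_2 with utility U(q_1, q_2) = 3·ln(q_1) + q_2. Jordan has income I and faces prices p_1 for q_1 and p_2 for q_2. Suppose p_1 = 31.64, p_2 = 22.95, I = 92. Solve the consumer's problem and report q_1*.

q_1* = 2.176

Set MRS = p_1/p_2: (3/q_1)/1 = p_1/p_2.
So q_1*(p_1,p_2) = 3·p_2/p_1, independent of income; and q_2* = (I − 3·p_2)/p_2.
At the given prices: q_1* = 3·22.95/31.64 = 2.176.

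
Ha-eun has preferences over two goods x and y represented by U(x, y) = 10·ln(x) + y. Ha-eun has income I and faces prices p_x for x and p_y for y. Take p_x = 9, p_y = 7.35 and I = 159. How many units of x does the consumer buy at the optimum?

x* = 8.1667

MU_x = 10/x, MU_y = 1. Tangency: 10/x = p_x/p_y.
So x*(p_x,p_y) = 10·p_y/p_x, independent of income; and y* = (I − 10·p_y)/p_y.
At the given prices: x* = 10·7.35/9 = 8.1667.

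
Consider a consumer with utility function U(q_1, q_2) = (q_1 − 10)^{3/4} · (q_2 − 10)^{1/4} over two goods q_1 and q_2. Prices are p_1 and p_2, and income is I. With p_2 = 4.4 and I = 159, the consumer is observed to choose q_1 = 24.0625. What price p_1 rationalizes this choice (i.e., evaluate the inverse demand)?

Let q_1' = q_1−10, q_2' = q_2−10. MRS = 3·q_2'/q_1' = p_1/p_2.
After buying the subsistence bundle (10, 10), a share 0.75 of the remaining income goes to q_1: q_1* = 10 + 0.75·(I − 10p_1 − 10p_2)/p_1.
Set q_1* = 24.0625 in the demand function and solve for p_1: p_1 = 4.

p_1 = 4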